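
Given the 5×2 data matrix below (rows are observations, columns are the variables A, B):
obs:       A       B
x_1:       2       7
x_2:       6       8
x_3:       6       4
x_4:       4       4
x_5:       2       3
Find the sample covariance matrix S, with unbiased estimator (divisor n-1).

Step 1 — column means:
  mean(A) = (2 + 6 + 6 + 4 + 2) / 5 = 20/5 = 4
  mean(B) = (7 + 8 + 4 + 4 + 3) / 5 = 26/5 = 5.2

Step 2 — sample covariance S[i,j] = (1/(n-1)) · Σ_k (x_{k,i} - mean_i) · (x_{k,j} - mean_j), with n-1 = 4.
  S[A,A] = ((-2)·(-2) + (2)·(2) + (2)·(2) + (0)·(0) + (-2)·(-2)) / 4 = 16/4 = 4
  S[A,B] = ((-2)·(1.8) + (2)·(2.8) + (2)·(-1.2) + (0)·(-1.2) + (-2)·(-2.2)) / 4 = 4/4 = 1
  S[B,B] = ((1.8)·(1.8) + (2.8)·(2.8) + (-1.2)·(-1.2) + (-1.2)·(-1.2) + (-2.2)·(-2.2)) / 4 = 18.8/4 = 4.7

S is symmetric (S[j,i] = S[i,j]). Assembling:

S = [[4, 1],
 [1, 4.7]]


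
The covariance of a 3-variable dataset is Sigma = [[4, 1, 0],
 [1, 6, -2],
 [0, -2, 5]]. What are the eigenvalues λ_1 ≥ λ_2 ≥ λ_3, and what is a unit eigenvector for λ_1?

Step 1 — characteristic polynomial p(λ) = det(λI - Sigma) = λ³ - tr·λ² + c_1·λ - det, where tr = trace, c_1 = sum of the principal 2×2 minors, det = det(Sigma):
  tr = 4 + 6 + 5 = 15,
  c_1 = (4·6 - (1)²) + (4·5 - (0)²) + (6·5 - (-2)²) = 23 + 20 + 26 = 69,
  det = 4·(6·5 - (-2)²) - (1)·((1)·5 - (-2)·(0)) + (0)·((1)·(-2) - 6·(0)) = 4·(26) - (1)·(5) + (0)·(-2) = 99.
  So p(λ) = λ³ - 15λ² + 69λ - 99.
Step 2 — look for an integer root (rational root theorem: any rational root is an integer divisor of 99). Testing λ = 3:
  p(3) = 27 - 135 + 207 - 99 = 0  ✓
  Dividing out (λ - 3): p(λ) = (λ - 3)(λ² - 12λ + 33).
Step 3 — remaining eigenvalues from the quadratic λ² - 12λ + 33 = 0:
  Δ = 12² - 4·33 = 144 - 132 = 12,  λ = (12 ± √12)/2 = (12 ± 3.4641)/2 ≈ 7.7321 or 4.2679.
  Sorted: λ_1 = 7.7321,  λ_2 = 4.2679,  λ_3 = 3  (check: sum = 15 = tr ✓).

Step 4 — unit eigenvector for λ_1 ≈ 7.7321: v spans the null space of (Sigma - λ_1 I), whose rows are
  r_1 = (-3.7321, 1, 0),  r_2 = (1, -1.7321, -2),  r_3 = (0, -2, -2.7321).
  v is orthogonal to every row, so take v ∝ r_1 × r_2 = ((1)·(-2) - (0)·(-1.7321), (0)·(1) - (-3.7321)·(-2), (-3.7321)·(-1.7321) - (1)·(1)) ≈ (-2, -7.4641, 5.4641).
  Rescale (multiply by -1 so the first nonzero entry is positive): u = (2, 7.4641, -5.4641).
  ||u|| = √((2)² + (7.4641)² + (-5.4641)²) = √(89.5692) ≈ 9.4641,  v_1 = u/||u|| ≈ (0.2113, 0.7887, -0.5774) (||v_1|| = 1).

λ_1 = 7.7321,  λ_2 = 4.2679,  λ_3 = 3;  v_1 ≈ (0.2113, 0.7887, -0.5774)


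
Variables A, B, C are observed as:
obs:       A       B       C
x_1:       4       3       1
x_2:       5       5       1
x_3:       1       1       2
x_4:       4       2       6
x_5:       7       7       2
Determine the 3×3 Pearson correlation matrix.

Step 1 — column means:
  mean(A) = (4 + 5 + 1 + 4 + 7) / 5 = 21/5 = 4.2
  mean(B) = (3 + 5 + 1 + 2 + 7) / 5 = 18/5 = 3.6
  mean(C) = (1 + 1 + 2 + 6 + 2) / 5 = 12/5 = 2.4

Step 2 — sample variances and covariances s[i,j] = (1/(n-1)) · Σ_k (x_{k,i} - mean_i) · (x_{k,j} - mean_j), with n-1 = 4:
  s[A,A] = ((-0.2)·(-0.2) + (0.8)·(0.8) + (-3.2)·(-3.2) + (-0.2)·(-0.2) + (2.8)·(2.8)) / 4 = 18.8/4 = 4.7
  s[A,B] = ((-0.2)·(-0.6) + (0.8)·(1.4) + (-3.2)·(-2.6) + (-0.2)·(-1.6) + (2.8)·(3.4)) / 4 = 19.4/4 = 4.85
  s[A,C] = ((-0.2)·(-1.4) + (0.8)·(-1.4) + (-3.2)·(-0.4) + (-0.2)·(3.6) + (2.8)·(-0.4)) / 4 = -1.4/4 = -0.35
  s[B,B] = ((-0.6)·(-0.6) + (1.4)·(1.4) + (-2.6)·(-2.6) + (-1.6)·(-1.6) + (3.4)·(3.4)) / 4 = 23.2/4 = 5.8
  s[B,C] = ((-0.6)·(-1.4) + (1.4)·(-1.4) + (-2.6)·(-0.4) + (-1.6)·(3.6) + (3.4)·(-0.4)) / 4 = -7.2/4 = -1.8
  s[C,C] = ((-1.4)·(-1.4) + (-1.4)·(-1.4) + (-0.4)·(-0.4) + (3.6)·(3.6) + (-0.4)·(-0.4)) / 4 = 17.2/4 = 4.3
  Sample standard deviations s_i = √(s[i,i]):
  s(A) = √(4.7) = 2.1679
  s(B) = √(5.8) = 2.4083
  s(C) = √(4.3) = 2.0736

Step 3 — r_{ij} = s_{ij} / (s_i · s_j):
  r[A,A] = 1 (diagonal).
  r[A,B] = 4.85 / (2.1679 · 2.4083) = 4.85 / 5.2211 = 0.9289
  r[A,C] = -0.35 / (2.1679 · 2.0736) = -0.35 / 4.4956 = -0.0779
  r[B,B] = 1 (diagonal).
  r[B,C] = -1.8 / (2.4083 · 2.0736) = -1.8 / 4.994 = -0.3604
  r[C,C] = 1 (diagonal).

R is symmetric with unit diagonal. Assembling:

R = [[1, 0.9289, -0.0779],
 [0.9289, 1, -0.3604],
 [-0.0779, -0.3604, 1]]


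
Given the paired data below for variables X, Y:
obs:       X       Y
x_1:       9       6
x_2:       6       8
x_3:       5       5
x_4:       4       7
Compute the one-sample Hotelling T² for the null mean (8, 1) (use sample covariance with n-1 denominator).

Step 1 — sample mean vector:
  mean(X) = (9 + 6 + 5 + 4) / 4 = 24/4 = 6
  mean(Y) = (6 + 8 + 5 + 7) / 4 = 26/4 = 6.5
  x̄ = (6, 6.5),  deviation x̄ - mu_0 = (6, 6.5) - (8, 1) = (-2, 5.5).

Step 2 — sample covariance matrix, S[i,j] = (1/(n-1)) · Σ_k (x_{k,i} - mean_i) · (x_{k,j} - mean_j), divisor n-1 = 3:
  S[X,X] = ((3)·(3) + (0)·(0) + (-1)·(-1) + (-2)·(-2)) / 3 = 14/3 = 4.6667
  S[X,Y] = ((3)·(-0.5) + (0)·(1.5) + (-1)·(-1.5) + (-2)·(0.5)) / 3 = -1/3 = -0.3333
  S[Y,Y] = ((-0.5)·(-0.5) + (1.5)·(1.5) + (-1.5)·(-1.5) + (0.5)·(0.5)) / 3 = 5/3 = 1.6667
  S = [[4.6667, -0.3333],
 [-0.3333, 1.6667]].

Step 3 — invert S. det(S) = 4.6667·1.6667 - (-0.3333)² = 7.6667.
  S^{-1} = (1/det) · [[d, -b], [-b, a]] = [[0.2174, 0.0435],
 [0.0435, 0.6087]].

Step 4 — quadratic form (x̄ - mu_0)^T · S^{-1} · (x̄ - mu_0):
  S^{-1} · (x̄ - mu_0) = (-0.1957, 3.2609),
  (x̄ - mu_0)^T · [...] = (-2)·(-0.1957) + (5.5)·(3.2609) = 18.3261.

Step 5 — scale by n: T² = 4 · 18.3261 = 73.3043.

T² ≈ 73.3043


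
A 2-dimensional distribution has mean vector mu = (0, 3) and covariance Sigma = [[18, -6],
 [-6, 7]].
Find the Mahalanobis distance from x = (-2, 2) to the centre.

Step 1 — centre the observation: (x - mu) = (-2, -1).

Step 2 — invert Sigma. det(Sigma) = 18·7 - (-6)² = 90.
  Sigma^{-1} = (1/det) · [[d, -b], [-b, a]] = [[0.0778, 0.0667],
 [0.0667, 0.2]].

Step 3 — form the quadratic (x - mu)^T · Sigma^{-1} · (x - mu):
  Sigma^{-1} · (x - mu) = (-0.2222, -0.3333).
  (x - mu)^T · [Sigma^{-1} · (x - mu)] = (-2)·(-0.2222) + (-1)·(-0.3333) = 0.7778.

Step 4 — take square root: d = √(0.7778) ≈ 0.8819.

d(x, mu) = √(0.7778) ≈ 0.8819


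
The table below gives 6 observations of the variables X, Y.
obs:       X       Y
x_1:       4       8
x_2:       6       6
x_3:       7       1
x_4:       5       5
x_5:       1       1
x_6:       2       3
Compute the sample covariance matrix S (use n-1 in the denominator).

Step 1 — column means:
  mean(X) = (4 + 6 + 7 + 5 + 1 + 2) / 6 = 25/6 = 4.1667
  mean(Y) = (8 + 6 + 1 + 5 + 1 + 3) / 6 = 24/6 = 4

Step 2 — sample covariance S[i,j] = (1/(n-1)) · Σ_k (x_{k,i} - mean_i) · (x_{k,j} - mean_j), with n-1 = 5.
  S[X,X] = ((-0.1667)·(-0.1667) + (1.8333)·(1.8333) + (2.8333)·(2.8333) + (0.8333)·(0.8333) + (-3.1667)·(-3.1667) + (-2.1667)·(-2.1667)) / 5 = 26.8333/5 = 5.3667
  S[X,Y] = ((-0.1667)·(4) + (1.8333)·(2) + (2.8333)·(-3) + (0.8333)·(1) + (-3.1667)·(-3) + (-2.1667)·(-1)) / 5 = 7/5 = 1.4
  S[Y,Y] = ((4)·(4) + (2)·(2) + (-3)·(-3) + (1)·(1) + (-3)·(-3) + (-1)·(-1)) / 5 = 40/5 = 8

S is symmetric (S[j,i] = S[i,j]). Assembling:

S = [[5.3667, 1.4],
 [1.4, 8]]


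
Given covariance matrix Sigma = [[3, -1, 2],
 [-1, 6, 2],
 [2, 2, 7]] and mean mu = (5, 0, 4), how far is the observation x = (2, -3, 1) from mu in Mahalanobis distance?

Step 1 — centre the observation: (x - mu) = (-3, -3, -3).

Step 2 — invert Sigma (cofactor / det for 3×3, or solve directly):
  Sigma^{-1} = [[0.5067, 0.1467, -0.1867],
 [0.1467, 0.2267, -0.1067],
 [-0.1867, -0.1067, 0.2267]].

Step 3 — form the quadratic (x - mu)^T · Sigma^{-1} · (x - mu):
  Sigma^{-1} · (x - mu) = (-1.4, -0.8, 0.2).
  (x - mu)^T · [Sigma^{-1} · (x - mu)] = (-3)·(-1.4) + (-3)·(-0.8) + (-3)·(0.2) = 6.

Step 4 — take square root: d = √(6) ≈ 2.4495.

d(x, mu) = √(6) ≈ 2.4495


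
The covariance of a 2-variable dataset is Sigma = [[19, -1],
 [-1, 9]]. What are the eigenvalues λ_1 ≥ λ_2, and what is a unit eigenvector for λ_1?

Step 1 — characteristic polynomial of 2×2 Sigma:
  det(Sigma - λI) = λ² - trace · λ + det = 0.
  trace = 19 + 9 = 28, det = 19·9 - (-1)² = 170.
Step 2 — discriminant:
  Δ = trace² - 4·det = 784 - 680 = 104.
Step 3 — eigenvalues:
  λ = (trace ± √Δ)/2 = (28 ± 10.198)/2,
  λ_1 = 19.099,  λ_2 = 8.901.

Step 4 — unit eigenvector for λ_1: solve (Sigma - λ_1 I)v = 0. First row:
  (19 - 19.099)·v_x + (-1)·v_y = 0, i.e. (-0.099)·v_x + (-1)·v_y = 0,
  so v ∝ (b, λ_1 - a) = (-1, 0.099); multiply by -1 so the first entry is positive: u = (1, -0.099).
  ||u|| = √((1)² + (-0.099)²) = √(1.0098) ≈ 1.0049,
  v_1 = u/||u|| ≈ (0.9951, -0.0985) (||v_1|| = 1).

λ_1 = 19.099,  λ_2 = 8.901;  v_1 ≈ (0.9951, -0.0985)


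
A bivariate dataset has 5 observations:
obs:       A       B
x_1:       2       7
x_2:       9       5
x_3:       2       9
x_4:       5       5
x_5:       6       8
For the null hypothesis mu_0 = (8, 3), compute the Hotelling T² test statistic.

Step 1 — sample mean vector:
  mean(A) = (2 + 9 + 2 + 5 + 6) / 5 = 24/5 = 4.8
  mean(B) = (7 + 5 + 9 + 5 + 8) / 5 = 34/5 = 6.8
  x̄ = (4.8, 6.8),  deviation x̄ - mu_0 = (4.8, 6.8) - (8, 3) = (-3.2, 3.8).

Step 2 — sample covariance matrix, S[i,j] = (1/(n-1)) · Σ_k (x_{k,i} - mean_i) · (x_{k,j} - mean_j), divisor n-1 = 4:
  S[A,A] = ((-2.8)·(-2.8) + (4.2)·(4.2) + (-2.8)·(-2.8) + (0.2)·(0.2) + (1.2)·(1.2)) / 4 = 34.8/4 = 8.7
  S[A,B] = ((-2.8)·(0.2) + (4.2)·(-1.8) + (-2.8)·(2.2) + (0.2)·(-1.8) + (1.2)·(1.2)) / 4 = -13.2/4 = -3.3
  S[B,B] = ((0.2)·(0.2) + (-1.8)·(-1.8) + (2.2)·(2.2) + (-1.8)·(-1.8) + (1.2)·(1.2)) / 4 = 12.8/4 = 3.2
  S = [[8.7, -3.3],
 [-3.3, 3.2]].

Step 3 — invert S. det(S) = 8.7·3.2 - (-3.3)² = 16.95.
  S^{-1} = (1/det) · [[d, -b], [-b, a]] = [[0.1888, 0.1947],
 [0.1947, 0.5133]].

Step 4 — quadratic form (x̄ - mu_0)^T · S^{-1} · (x̄ - mu_0):
  S^{-1} · (x̄ - mu_0) = (0.1357, 1.3274),
  (x̄ - mu_0)^T · [...] = (-3.2)·(0.1357) + (3.8)·(1.3274) = 4.61.

Step 5 — scale by n: T² = 5 · 4.61 = 23.0501.

T² ≈ 23.0501


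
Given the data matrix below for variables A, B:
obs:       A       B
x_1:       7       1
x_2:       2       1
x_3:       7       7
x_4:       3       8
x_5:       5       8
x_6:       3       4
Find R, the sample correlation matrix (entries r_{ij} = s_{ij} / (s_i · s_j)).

Step 1 — column means:
  mean(A) = (7 + 2 + 7 + 3 + 5 + 3) / 6 = 27/6 = 4.5
  mean(B) = (1 + 1 + 7 + 8 + 8 + 4) / 6 = 29/6 = 4.8333

Step 2 — sample variances and covariances s[i,j] = (1/(n-1)) · Σ_k (x_{k,i} - mean_i) · (x_{k,j} - mean_j), with n-1 = 5:
  s[A,A] = ((2.5)·(2.5) + (-2.5)·(-2.5) + (2.5)·(2.5) + (-1.5)·(-1.5) + (0.5)·(0.5) + (-1.5)·(-1.5)) / 5 = 23.5/5 = 4.7
  s[A,B] = ((2.5)·(-3.8333) + (-2.5)·(-3.8333) + (2.5)·(2.1667) + (-1.5)·(3.1667) + (0.5)·(3.1667) + (-1.5)·(-0.8333)) / 5 = 3.5/5 = 0.7
  s[B,B] = ((-3.8333)·(-3.8333) + (-3.8333)·(-3.8333) + (2.1667)·(2.1667) + (3.1667)·(3.1667) + (3.1667)·(3.1667) + (-0.8333)·(-0.8333)) / 5 = 54.8333/5 = 10.9667
  Sample standard deviations s_i = √(s[i,i]):
  s(A) = √(4.7) = 2.1679
  s(B) = √(10.9667) = 3.3116

Step 3 — r_{ij} = s_{ij} / (s_i · s_j):
  r[A,A] = 1 (diagonal).
  r[A,B] = 0.7 / (2.1679 · 3.3116) = 0.7 / 7.1794 = 0.0975
  r[B,B] = 1 (diagonal).

R is symmetric with unit diagonal. Assembling:

R = [[1, 0.0975],
 [0.0975, 1]]


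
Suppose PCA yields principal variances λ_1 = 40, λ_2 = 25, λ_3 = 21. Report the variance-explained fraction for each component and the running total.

Step 1 — total variance = trace(Sigma) = Σ λ_i = 40 + 25 + 21 = 86.

Step 2 — fraction explained by component i = λ_i / Σ λ:
  PC1: 40/86 = 0.4651
  PC2: 25/86 = 0.2907
  PC3: 21/86 = 0.2442

Step 3 — cumulative fraction after k components = (λ_1 + ... + λ_k) / Σ λ:
  k = 1: 40/86 = 0.4651
  k = 2: (40 + 25)/86 = 65/86 = 0.7558
  k = 3: (40 + 25 + 21)/86 = 86/86 = 1

Summary (fraction, with percent):

explained: PC1 0.4651 (46.51%), PC2 0.2907 (29.07%), PC3 0.2442 (24.42%);  cumulative: 0.4651, 0.7558, 1


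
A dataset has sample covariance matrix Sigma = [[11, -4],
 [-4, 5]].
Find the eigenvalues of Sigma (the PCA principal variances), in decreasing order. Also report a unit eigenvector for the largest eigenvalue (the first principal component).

Step 1 — characteristic polynomial of 2×2 Sigma:
  det(Sigma - λI) = λ² - trace · λ + det = 0.
  trace = 11 + 5 = 16, det = 11·5 - (-4)² = 39.
Step 2 — discriminant:
  Δ = trace² - 4·det = 256 - 156 = 100.
Step 3 — eigenvalues:
  λ = (trace ± √Δ)/2 = (16 ± 10)/2,
  λ_1 = 13,  λ_2 = 3.

Step 4 — unit eigenvector for λ_1: solve (Sigma - λ_1 I)v = 0. First row:
  (11 - 13)·v_x + (-4)·v_y = 0, i.e. (-2)·v_x + (-4)·v_y = 0,
  so v ∝ (b, λ_1 - a) = (-4, 2); multiply by -1 so the first entry is positive: u = (4, -2).
  ||u|| = √((4)² + (-2)²) = √(20) ≈ 4.4721,
  v_1 = u/||u|| ≈ (0.8944, -0.4472) (||v_1|| = 1).

λ_1 = 13,  λ_2 = 3;  v_1 ≈ (0.8944, -0.4472)


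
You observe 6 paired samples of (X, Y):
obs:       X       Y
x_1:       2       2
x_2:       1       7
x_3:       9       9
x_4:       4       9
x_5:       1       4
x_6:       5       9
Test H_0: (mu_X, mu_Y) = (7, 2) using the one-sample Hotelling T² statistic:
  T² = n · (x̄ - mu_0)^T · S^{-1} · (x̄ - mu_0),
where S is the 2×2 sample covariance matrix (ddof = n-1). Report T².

Step 1 — sample mean vector:
  mean(X) = (2 + 1 + 9 + 4 + 1 + 5) / 6 = 22/6 = 3.6667
  mean(Y) = (2 + 7 + 9 + 9 + 4 + 9) / 6 = 40/6 = 6.6667
  x̄ = (3.6667, 6.6667),  deviation x̄ - mu_0 = (3.6667, 6.6667) - (7, 2) = (-3.3333, 4.6667).

Step 2 — sample covariance matrix, S[i,j] = (1/(n-1)) · Σ_k (x_{k,i} - mean_i) · (x_{k,j} - mean_j), divisor n-1 = 5:
  S[X,X] = ((-1.6667)·(-1.6667) + (-2.6667)·(-2.6667) + (5.3333)·(5.3333) + (0.3333)·(0.3333) + (-2.6667)·(-2.6667) + (1.3333)·(1.3333)) / 5 = 47.3333/5 = 9.4667
  S[X,Y] = ((-1.6667)·(-4.6667) + (-2.6667)·(0.3333) + (5.3333)·(2.3333) + (0.3333)·(2.3333) + (-2.6667)·(-2.6667) + (1.3333)·(2.3333)) / 5 = 30.3333/5 = 6.0667
  S[Y,Y] = ((-4.6667)·(-4.6667) + (0.3333)·(0.3333) + (2.3333)·(2.3333) + (2.3333)·(2.3333) + (-2.6667)·(-2.6667) + (2.3333)·(2.3333)) / 5 = 45.3333/5 = 9.0667
  S = [[9.4667, 6.0667],
 [6.0667, 9.0667]].

Step 3 — invert S. det(S) = 9.4667·9.0667 - (6.0667)² = 49.0267.
  S^{-1} = (1/det) · [[d, -b], [-b, a]] = [[0.1849, -0.1237],
 [-0.1237, 0.1931]].

Step 4 — quadratic form (x̄ - mu_0)^T · S^{-1} · (x̄ - mu_0):
  S^{-1} · (x̄ - mu_0) = (-1.1939, 1.3136),
  (x̄ - mu_0)^T · [...] = (-3.3333)·(-1.1939) + (4.6667)·(1.3136) = 10.1097.

Step 5 — scale by n: T² = 6 · 10.1097 = 60.6581.

T² ≈ 60.6581


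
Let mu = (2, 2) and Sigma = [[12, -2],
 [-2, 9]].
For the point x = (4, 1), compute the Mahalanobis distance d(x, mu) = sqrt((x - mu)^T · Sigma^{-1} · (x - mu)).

Step 1 — centre the observation: (x - mu) = (2, -1).

Step 2 — invert Sigma. det(Sigma) = 12·9 - (-2)² = 104.
  Sigma^{-1} = (1/det) · [[d, -b], [-b, a]] = [[0.0865, 0.0192],
 [0.0192, 0.1154]].

Step 3 — form the quadratic (x - mu)^T · Sigma^{-1} · (x - mu):
  Sigma^{-1} · (x - mu) = (0.1538, -0.0769).
  (x - mu)^T · [Sigma^{-1} · (x - mu)] = (2)·(0.1538) + (-1)·(-0.0769) = 0.3846.

Step 4 — take square root: d = √(0.3846) ≈ 0.6202.

d(x, mu) = √(0.3846) ≈ 0.6202


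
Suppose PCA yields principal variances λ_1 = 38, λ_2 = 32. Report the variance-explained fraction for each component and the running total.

Step 1 — total variance = trace(Sigma) = Σ λ_i = 38 + 32 = 70.

Step 2 — fraction explained by component i = λ_i / Σ λ:
  PC1: 38/70 = 0.5429
  PC2: 32/70 = 0.4571

Step 3 — cumulative fraction after k components = (λ_1 + ... + λ_k) / Σ λ:
  k = 1: 38/70 = 0.5429
  k = 2: (38 + 32)/70 = 70/70 = 1

Summary (fraction, with percent):

explained: PC1 0.5429 (54.29%), PC2 0.4571 (45.71%);  cumulative: 0.5429, 1


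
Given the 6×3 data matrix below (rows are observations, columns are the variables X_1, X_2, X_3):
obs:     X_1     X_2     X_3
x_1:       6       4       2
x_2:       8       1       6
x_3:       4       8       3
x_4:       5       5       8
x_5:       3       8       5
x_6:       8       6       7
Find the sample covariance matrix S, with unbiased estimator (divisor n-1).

Step 1 — column means:
  mean(X_1) = (6 + 8 + 4 + 5 + 3 + 8) / 6 = 34/6 = 5.6667
  mean(X_2) = (4 + 1 + 8 + 5 + 8 + 6) / 6 = 32/6 = 5.3333
  mean(X_3) = (2 + 6 + 3 + 8 + 5 + 7) / 6 = 31/6 = 5.1667

Step 2 — sample covariance S[i,j] = (1/(n-1)) · Σ_k (x_{k,i} - mean_i) · (x_{k,j} - mean_j), with n-1 = 5.
  S[X_1,X_1] = ((0.3333)·(0.3333) + (2.3333)·(2.3333) + (-1.6667)·(-1.6667) + (-0.6667)·(-0.6667) + (-2.6667)·(-2.6667) + (2.3333)·(2.3333)) / 5 = 21.3333/5 = 4.2667
  S[X_1,X_2] = ((0.3333)·(-1.3333) + (2.3333)·(-4.3333) + (-1.6667)·(2.6667) + (-0.6667)·(-0.3333) + (-2.6667)·(2.6667) + (2.3333)·(0.6667)) / 5 = -20.3333/5 = -4.0667
  S[X_1,X_3] = ((0.3333)·(-3.1667) + (2.3333)·(0.8333) + (-1.6667)·(-2.1667) + (-0.6667)·(2.8333) + (-2.6667)·(-0.1667) + (2.3333)·(1.8333)) / 5 = 7.3333/5 = 1.4667
  S[X_2,X_2] = ((-1.3333)·(-1.3333) + (-4.3333)·(-4.3333) + (2.6667)·(2.6667) + (-0.3333)·(-0.3333) + (2.6667)·(2.6667) + (0.6667)·(0.6667)) / 5 = 35.3333/5 = 7.0667
  S[X_2,X_3] = ((-1.3333)·(-3.1667) + (-4.3333)·(0.8333) + (2.6667)·(-2.1667) + (-0.3333)·(2.8333) + (2.6667)·(-0.1667) + (0.6667)·(1.8333)) / 5 = -5.3333/5 = -1.0667
  S[X_3,X_3] = ((-3.1667)·(-3.1667) + (0.8333)·(0.8333) + (-2.1667)·(-2.1667) + (2.8333)·(2.8333) + (-0.1667)·(-0.1667) + (1.8333)·(1.8333)) / 5 = 26.8333/5 = 5.3667

S is symmetric (S[j,i] = S[i,j]). Assembling:

S = [[4.2667, -4.0667, 1.4667],
 [-4.0667, 7.0667, -1.0667],
 [1.4667, -1.0667, 5.3667]]


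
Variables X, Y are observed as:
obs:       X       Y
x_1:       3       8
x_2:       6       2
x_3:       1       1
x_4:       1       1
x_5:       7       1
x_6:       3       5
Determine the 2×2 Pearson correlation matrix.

Step 1 — column means:
  mean(X) = (3 + 6 + 1 + 1 + 7 + 3) / 6 = 21/6 = 3.5
  mean(Y) = (8 + 2 + 1 + 1 + 1 + 5) / 6 = 18/6 = 3

Step 2 — sample variances and covariances s[i,j] = (1/(n-1)) · Σ_k (x_{k,i} - mean_i) · (x_{k,j} - mean_j), with n-1 = 5:
  s[X,X] = ((-0.5)·(-0.5) + (2.5)·(2.5) + (-2.5)·(-2.5) + (-2.5)·(-2.5) + (3.5)·(3.5) + (-0.5)·(-0.5)) / 5 = 31.5/5 = 6.3
  s[X,Y] = ((-0.5)·(5) + (2.5)·(-1) + (-2.5)·(-2) + (-2.5)·(-2) + (3.5)·(-2) + (-0.5)·(2)) / 5 = -3/5 = -0.6
  s[Y,Y] = ((5)·(5) + (-1)·(-1) + (-2)·(-2) + (-2)·(-2) + (-2)·(-2) + (2)·(2)) / 5 = 42/5 = 8.4
  Sample standard deviations s_i = √(s[i,i]):
  s(X) = √(6.3) = 2.51
  s(Y) = √(8.4) = 2.8983

Step 3 — r_{ij} = s_{ij} / (s_i · s_j):
  r[X,X] = 1 (diagonal).
  r[X,Y] = -0.6 / (2.51 · 2.8983) = -0.6 / 7.2746 = -0.0825
  r[Y,Y] = 1 (diagonal).

R is symmetric with unit diagonal. Assembling:

R = [[1, -0.0825],
 [-0.0825, 1]]


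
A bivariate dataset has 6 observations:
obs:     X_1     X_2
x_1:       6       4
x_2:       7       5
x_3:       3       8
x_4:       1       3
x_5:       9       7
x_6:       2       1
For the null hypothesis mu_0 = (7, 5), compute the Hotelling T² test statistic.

Step 1 — sample mean vector:
  mean(X_1) = (6 + 7 + 3 + 1 + 9 + 2) / 6 = 28/6 = 4.6667
  mean(X_2) = (4 + 5 + 8 + 3 + 7 + 1) / 6 = 28/6 = 4.6667
  x̄ = (4.6667, 4.6667),  deviation x̄ - mu_0 = (4.6667, 4.6667) - (7, 5) = (-2.3333, -0.3333).

Step 2 — sample covariance matrix, S[i,j] = (1/(n-1)) · Σ_k (x_{k,i} - mean_i) · (x_{k,j} - mean_j), divisor n-1 = 5:
  S[X_1,X_1] = ((1.3333)·(1.3333) + (2.3333)·(2.3333) + (-1.6667)·(-1.6667) + (-3.6667)·(-3.6667) + (4.3333)·(4.3333) + (-2.6667)·(-2.6667)) / 5 = 49.3333/5 = 9.8667
  S[X_1,X_2] = ((1.3333)·(-0.6667) + (2.3333)·(0.3333) + (-1.6667)·(3.3333) + (-3.6667)·(-1.6667) + (4.3333)·(2.3333) + (-2.6667)·(-3.6667)) / 5 = 20.3333/5 = 4.0667
  S[X_2,X_2] = ((-0.6667)·(-0.6667) + (0.3333)·(0.3333) + (3.3333)·(3.3333) + (-1.6667)·(-1.6667) + (2.3333)·(2.3333) + (-3.6667)·(-3.6667)) / 5 = 33.3333/5 = 6.6667
  S = [[9.8667, 4.0667],
 [4.0667, 6.6667]].

Step 3 — invert S. det(S) = 9.8667·6.6667 - (4.0667)² = 49.24.
  S^{-1} = (1/det) · [[d, -b], [-b, a]] = [[0.1354, -0.0826],
 [-0.0826, 0.2004]].

Step 4 — quadratic form (x̄ - mu_0)^T · S^{-1} · (x̄ - mu_0):
  S^{-1} · (x̄ - mu_0) = (-0.2884, 0.1259),
  (x̄ - mu_0)^T · [...] = (-2.3333)·(-0.2884) + (-0.3333)·(0.1259) = 0.6309.

Step 5 — scale by n: T² = 6 · 0.6309 = 3.7855.

T² ≈ 3.7855


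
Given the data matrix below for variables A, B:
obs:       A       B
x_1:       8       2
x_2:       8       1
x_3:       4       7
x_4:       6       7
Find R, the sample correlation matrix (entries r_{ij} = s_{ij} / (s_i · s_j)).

Step 1 — column means:
  mean(A) = (8 + 8 + 4 + 6) / 4 = 26/4 = 6.5
  mean(B) = (2 + 1 + 7 + 7) / 4 = 17/4 = 4.25

Step 2 — sample variances and covariances s[i,j] = (1/(n-1)) · Σ_k (x_{k,i} - mean_i) · (x_{k,j} - mean_j), with n-1 = 3:
  s[A,A] = ((1.5)·(1.5) + (1.5)·(1.5) + (-2.5)·(-2.5) + (-0.5)·(-0.5)) / 3 = 11/3 = 3.6667
  s[A,B] = ((1.5)·(-2.25) + (1.5)·(-3.25) + (-2.5)·(2.75) + (-0.5)·(2.75)) / 3 = -16.5/3 = -5.5
  s[B,B] = ((-2.25)·(-2.25) + (-3.25)·(-3.25) + (2.75)·(2.75) + (2.75)·(2.75)) / 3 = 30.75/3 = 10.25
  Sample standard deviations s_i = √(s[i,i]):
  s(A) = √(3.6667) = 1.9149
  s(B) = √(10.25) = 3.2016

Step 3 — r_{ij} = s_{ij} / (s_i · s_j):
  r[A,A] = 1 (diagonal).
  r[A,B] = -5.5 / (1.9149 · 3.2016) = -5.5 / 6.1305 = -0.8971
  r[B,B] = 1 (diagonal).

R is symmetric with unit diagonal. Assembling:

R = [[1, -0.8971],
 [-0.8971, 1]]


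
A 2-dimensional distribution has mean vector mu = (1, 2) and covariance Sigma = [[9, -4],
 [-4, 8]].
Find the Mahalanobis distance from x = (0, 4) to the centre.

Step 1 — centre the observation: (x - mu) = (-1, 2).

Step 2 — invert Sigma. det(Sigma) = 9·8 - (-4)² = 56.
  Sigma^{-1} = (1/det) · [[d, -b], [-b, a]] = [[0.1429, 0.0714],
 [0.0714, 0.1607]].

Step 3 — form the quadratic (x - mu)^T · Sigma^{-1} · (x - mu):
  Sigma^{-1} · (x - mu) = (0, 0.25).
  (x - mu)^T · [Sigma^{-1} · (x - mu)] = (-1)·(0) + (2)·(0.25) = 0.5.

Step 4 — take square root: d = √(0.5) ≈ 0.7071.

d(x, mu) = √(0.5) ≈ 0.7071


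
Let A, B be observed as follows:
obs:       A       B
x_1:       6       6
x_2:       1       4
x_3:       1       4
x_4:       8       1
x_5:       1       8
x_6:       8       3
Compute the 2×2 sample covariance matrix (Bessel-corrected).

Step 1 — column means:
  mean(A) = (6 + 1 + 1 + 8 + 1 + 8) / 6 = 25/6 = 4.1667
  mean(B) = (6 + 4 + 4 + 1 + 8 + 3) / 6 = 26/6 = 4.3333

Step 2 — sample covariance S[i,j] = (1/(n-1)) · Σ_k (x_{k,i} - mean_i) · (x_{k,j} - mean_j), with n-1 = 5.
  S[A,A] = ((1.8333)·(1.8333) + (-3.1667)·(-3.1667) + (-3.1667)·(-3.1667) + (3.8333)·(3.8333) + (-3.1667)·(-3.1667) + (3.8333)·(3.8333)) / 5 = 62.8333/5 = 12.5667
  S[A,B] = ((1.8333)·(1.6667) + (-3.1667)·(-0.3333) + (-3.1667)·(-0.3333) + (3.8333)·(-3.3333) + (-3.1667)·(3.6667) + (3.8333)·(-1.3333)) / 5 = -24.3333/5 = -4.8667
  S[B,B] = ((1.6667)·(1.6667) + (-0.3333)·(-0.3333) + (-0.3333)·(-0.3333) + (-3.3333)·(-3.3333) + (3.6667)·(3.6667) + (-1.3333)·(-1.3333)) / 5 = 29.3333/5 = 5.8667

S is symmetric (S[j,i] = S[i,j]). Assembling:

S = [[12.5667, -4.8667],
 [-4.8667, 5.8667]]


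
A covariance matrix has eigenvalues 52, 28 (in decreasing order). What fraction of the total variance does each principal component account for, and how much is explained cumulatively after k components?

Step 1 — total variance = trace(Sigma) = Σ λ_i = 52 + 28 = 80.

Step 2 — fraction explained by component i = λ_i / Σ λ:
  PC1: 52/80 = 0.65
  PC2: 28/80 = 0.35

Step 3 — cumulative fraction after k components = (λ_1 + ... + λ_k) / Σ λ:
  k = 1: 52/80 = 0.65
  k = 2: (52 + 28)/80 = 80/80 = 1

Summary (fraction, with percent):

explained: PC1 0.65 (65%), PC2 0.35 (35%);  cumulative: 0.65, 1


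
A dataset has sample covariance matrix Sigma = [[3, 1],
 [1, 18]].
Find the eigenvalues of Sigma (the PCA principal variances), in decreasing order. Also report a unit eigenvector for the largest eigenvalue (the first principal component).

Step 1 — characteristic polynomial of 2×2 Sigma:
  det(Sigma - λI) = λ² - trace · λ + det = 0.
  trace = 3 + 18 = 21, det = 3·18 - (1)² = 53.
Step 2 — discriminant:
  Δ = trace² - 4·det = 441 - 212 = 229.
Step 3 — eigenvalues:
  λ = (trace ± √Δ)/2 = (21 ± 15.1327)/2,
  λ_1 = 18.0664,  λ_2 = 2.9336.

Step 4 — unit eigenvector for λ_1: solve (Sigma - λ_1 I)v = 0. First row:
  (3 - 18.0664)·v_x + (1)·v_y = 0, i.e. (-15.0664)·v_x + (1)·v_y = 0,
  so v ∝ (b, λ_1 - a) = (1, 15.0664) = u.
  ||u|| = √((1)² + (15.0664)²) = √(227.9956) ≈ 15.0995,
  v_1 = u/||u|| ≈ (0.0662, 0.9978) (||v_1|| = 1).

λ_1 = 18.0664,  λ_2 = 2.9336;  v_1 ≈ (0.0662, 0.9978)


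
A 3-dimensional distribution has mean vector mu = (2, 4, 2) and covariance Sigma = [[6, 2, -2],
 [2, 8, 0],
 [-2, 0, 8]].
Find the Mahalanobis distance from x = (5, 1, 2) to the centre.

Step 1 — centre the observation: (x - mu) = (3, -3, 0).

Step 2 — invert Sigma (cofactor / det for 3×3, or solve directly):
  Sigma^{-1} = [[0.2, -0.05, 0.05],
 [-0.05, 0.1375, -0.0125],
 [0.05, -0.0125, 0.1375]].

Step 3 — form the quadratic (x - mu)^T · Sigma^{-1} · (x - mu):
  Sigma^{-1} · (x - mu) = (0.75, -0.5625, 0.1875).
  (x - mu)^T · [Sigma^{-1} · (x - mu)] = (3)·(0.75) + (-3)·(-0.5625) + (0)·(0.1875) = 3.9375.

Step 4 — take square root: d = √(3.9375) ≈ 1.9843.

d(x, mu) = √(3.9375) ≈ 1.9843


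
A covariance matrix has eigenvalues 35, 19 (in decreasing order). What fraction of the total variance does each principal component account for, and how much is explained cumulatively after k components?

Step 1 — total variance = trace(Sigma) = Σ λ_i = 35 + 19 = 54.

Step 2 — fraction explained by component i = λ_i / Σ λ:
  PC1: 35/54 = 0.6481
  PC2: 19/54 = 0.3519

Step 3 — cumulative fraction after k components = (λ_1 + ... + λ_k) / Σ λ:
  k = 1: 35/54 = 0.6481
  k = 2: (35 + 19)/54 = 54/54 = 1

Summary (fraction, with percent):

explained: PC1 0.6481 (64.81%), PC2 0.3519 (35.19%);  cumulative: 0.6481, 1


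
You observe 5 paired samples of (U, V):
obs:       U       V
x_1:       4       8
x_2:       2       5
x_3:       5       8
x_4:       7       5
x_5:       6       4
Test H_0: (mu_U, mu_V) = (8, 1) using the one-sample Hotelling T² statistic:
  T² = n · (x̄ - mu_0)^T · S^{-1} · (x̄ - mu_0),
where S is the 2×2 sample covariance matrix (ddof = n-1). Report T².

Step 1 — sample mean vector:
  mean(U) = (4 + 2 + 5 + 7 + 6) / 5 = 24/5 = 4.8
  mean(V) = (8 + 5 + 8 + 5 + 4) / 5 = 30/5 = 6
  x̄ = (4.8, 6),  deviation x̄ - mu_0 = (4.8, 6) - (8, 1) = (-3.2, 5).

Step 2 — sample covariance matrix, S[i,j] = (1/(n-1)) · Σ_k (x_{k,i} - mean_i) · (x_{k,j} - mean_j), divisor n-1 = 4:
  S[U,U] = ((-0.8)·(-0.8) + (-2.8)·(-2.8) + (0.2)·(0.2) + (2.2)·(2.2) + (1.2)·(1.2)) / 4 = 14.8/4 = 3.7
  S[U,V] = ((-0.8)·(2) + (-2.8)·(-1) + (0.2)·(2) + (2.2)·(-1) + (1.2)·(-2)) / 4 = -3/4 = -0.75
  S[V,V] = ((2)·(2) + (-1)·(-1) + (2)·(2) + (-1)·(-1) + (-2)·(-2)) / 4 = 14/4 = 3.5
  S = [[3.7, -0.75],
 [-0.75, 3.5]].

Step 3 — invert S. det(S) = 3.7·3.5 - (-0.75)² = 12.3875.
  S^{-1} = (1/det) · [[d, -b], [-b, a]] = [[0.2825, 0.0605],
 [0.0605, 0.2987]].

Step 4 — quadratic form (x̄ - mu_0)^T · S^{-1} · (x̄ - mu_0):
  S^{-1} · (x̄ - mu_0) = (-0.6014, 1.2997),
  (x̄ - mu_0)^T · [...] = (-3.2)·(-0.6014) + (5)·(1.2997) = 8.423.

Step 5 — scale by n: T² = 5 · 8.423 = 42.115.

T² ≈ 42.115


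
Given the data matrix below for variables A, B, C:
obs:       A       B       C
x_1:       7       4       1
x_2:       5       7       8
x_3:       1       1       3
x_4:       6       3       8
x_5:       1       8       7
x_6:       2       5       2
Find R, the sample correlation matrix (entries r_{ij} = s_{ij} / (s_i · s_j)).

Step 1 — column means:
  mean(A) = (7 + 5 + 1 + 6 + 1 + 2) / 6 = 22/6 = 3.6667
  mean(B) = (4 + 7 + 1 + 3 + 8 + 5) / 6 = 28/6 = 4.6667
  mean(C) = (1 + 8 + 3 + 8 + 7 + 2) / 6 = 29/6 = 4.8333

Step 2 — sample variances and covariances s[i,j] = (1/(n-1)) · Σ_k (x_{k,i} - mean_i) · (x_{k,j} - mean_j), with n-1 = 5:
  s[A,A] = ((3.3333)·(3.3333) + (1.3333)·(1.3333) + (-2.6667)·(-2.6667) + (2.3333)·(2.3333) + (-2.6667)·(-2.6667) + (-1.6667)·(-1.6667)) / 5 = 35.3333/5 = 7.0667
  s[A,B] = ((3.3333)·(-0.6667) + (1.3333)·(2.3333) + (-2.6667)·(-3.6667) + (2.3333)·(-1.6667) + (-2.6667)·(3.3333) + (-1.6667)·(0.3333)) / 5 = -2.6667/5 = -0.5333
  s[A,C] = ((3.3333)·(-3.8333) + (1.3333)·(3.1667) + (-2.6667)·(-1.8333) + (2.3333)·(3.1667) + (-2.6667)·(2.1667) + (-1.6667)·(-2.8333)) / 5 = 2.6667/5 = 0.5333
  s[B,B] = ((-0.6667)·(-0.6667) + (2.3333)·(2.3333) + (-3.6667)·(-3.6667) + (-1.6667)·(-1.6667) + (3.3333)·(3.3333) + (0.3333)·(0.3333)) / 5 = 33.3333/5 = 6.6667
  s[B,C] = ((-0.6667)·(-3.8333) + (2.3333)·(3.1667) + (-3.6667)·(-1.8333) + (-1.6667)·(3.1667) + (3.3333)·(2.1667) + (0.3333)·(-2.8333)) / 5 = 17.6667/5 = 3.5333
  s[C,C] = ((-3.8333)·(-3.8333) + (3.1667)·(3.1667) + (-1.8333)·(-1.8333) + (3.1667)·(3.1667) + (2.1667)·(2.1667) + (-2.8333)·(-2.8333)) / 5 = 50.8333/5 = 10.1667
  Sample standard deviations s_i = √(s[i,i]):
  s(A) = √(7.0667) = 2.6583
  s(B) = √(6.6667) = 2.582
  s(C) = √(10.1667) = 3.1885

Step 3 — r_{ij} = s_{ij} / (s_i · s_j):
  r[A,A] = 1 (diagonal).
  r[A,B] = -0.5333 / (2.6583 · 2.582) = -0.5333 / 6.8638 = -0.0777
  r[A,C] = 0.5333 / (2.6583 · 3.1885) = 0.5333 / 8.4761 = 0.0629
  r[B,B] = 1 (diagonal).
  r[B,C] = 3.5333 / (2.582 · 3.1885) = 3.5333 / 8.2327 = 0.4292
  r[C,C] = 1 (diagonal).

R is symmetric with unit diagonal. Assembling:

R = [[1, -0.0777, 0.0629],
 [-0.0777, 1, 0.4292],
 [0.0629, 0.4292, 1]]


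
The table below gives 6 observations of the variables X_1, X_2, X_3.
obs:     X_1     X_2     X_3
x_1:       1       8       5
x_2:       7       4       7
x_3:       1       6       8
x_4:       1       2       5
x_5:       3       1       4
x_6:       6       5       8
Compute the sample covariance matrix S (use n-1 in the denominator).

Step 1 — column means:
  mean(X_1) = (1 + 7 + 1 + 1 + 3 + 6) / 6 = 19/6 = 3.1667
  mean(X_2) = (8 + 4 + 6 + 2 + 1 + 5) / 6 = 26/6 = 4.3333
  mean(X_3) = (5 + 7 + 8 + 5 + 4 + 8) / 6 = 37/6 = 6.1667

Step 2 — sample covariance S[i,j] = (1/(n-1)) · Σ_k (x_{k,i} - mean_i) · (x_{k,j} - mean_j), with n-1 = 5.
  S[X_1,X_1] = ((-2.1667)·(-2.1667) + (3.8333)·(3.8333) + (-2.1667)·(-2.1667) + (-2.1667)·(-2.1667) + (-0.1667)·(-0.1667) + (2.8333)·(2.8333)) / 5 = 36.8333/5 = 7.3667
  S[X_1,X_2] = ((-2.1667)·(3.6667) + (3.8333)·(-0.3333) + (-2.1667)·(1.6667) + (-2.1667)·(-2.3333) + (-0.1667)·(-3.3333) + (2.8333)·(0.6667)) / 5 = -5.3333/5 = -1.0667
  S[X_1,X_3] = ((-2.1667)·(-1.1667) + (3.8333)·(0.8333) + (-2.1667)·(1.8333) + (-2.1667)·(-1.1667) + (-0.1667)·(-2.1667) + (2.8333)·(1.8333)) / 5 = 9.8333/5 = 1.9667
  S[X_2,X_2] = ((3.6667)·(3.6667) + (-0.3333)·(-0.3333) + (1.6667)·(1.6667) + (-2.3333)·(-2.3333) + (-3.3333)·(-3.3333) + (0.6667)·(0.6667)) / 5 = 33.3333/5 = 6.6667
  S[X_2,X_3] = ((3.6667)·(-1.1667) + (-0.3333)·(0.8333) + (1.6667)·(1.8333) + (-2.3333)·(-1.1667) + (-3.3333)·(-2.1667) + (0.6667)·(1.8333)) / 5 = 9.6667/5 = 1.9333
  S[X_3,X_3] = ((-1.1667)·(-1.1667) + (0.8333)·(0.8333) + (1.8333)·(1.8333) + (-1.1667)·(-1.1667) + (-2.1667)·(-2.1667) + (1.8333)·(1.8333)) / 5 = 14.8333/5 = 2.9667

S is symmetric (S[j,i] = S[i,j]). Assembling:

S = [[7.3667, -1.0667, 1.9667],
 [-1.0667, 6.6667, 1.9333],
 [1.9667, 1.9333, 2.9667]]


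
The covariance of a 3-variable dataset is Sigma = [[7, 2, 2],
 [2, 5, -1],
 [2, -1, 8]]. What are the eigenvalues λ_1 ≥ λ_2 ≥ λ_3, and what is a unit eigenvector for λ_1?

Step 1 — characteristic polynomial p(λ) = det(λI - Sigma) = λ³ - tr·λ² + c_1·λ - det, where tr = trace, c_1 = sum of the principal 2×2 minors, det = det(Sigma):
  tr = 7 + 5 + 8 = 20,
  c_1 = (7·5 - (2)²) + (7·8 - (2)²) + (5·8 - (-1)²) = 31 + 52 + 39 = 122,
  det = 7·(5·8 - (-1)²) - (2)·((2)·8 - (-1)·(2)) + (2)·((2)·(-1) - 5·(2)) = 7·(39) - (2)·(18) + (2)·(-12) = 213.
  So p(λ) = λ³ - 20λ² + 122λ - 213.
Step 2 — look for an integer root (rational root theorem: any rational root is an integer divisor of 213). Testing λ = 3:
  p(3) = 27 - 180 + 366 - 213 = 0  ✓
  Dividing out (λ - 3): p(λ) = (λ - 3)(λ² - 17λ + 71).
Step 3 — remaining eigenvalues from the quadratic λ² - 17λ + 71 = 0:
  Δ = 17² - 4·71 = 289 - 284 = 5,  λ = (17 ± √5)/2 = (17 ± 2.2361)/2 ≈ 9.618 or 7.382.
  Sorted: λ_1 = 9.618,  λ_2 = 7.382,  λ_3 = 3  (check: sum = 20 = tr ✓).

Step 4 — unit eigenvector for λ_1 ≈ 9.618: v spans the null space of (Sigma - λ_1 I), whose rows are
  r_1 = (-2.618, 2, 2),  r_2 = (2, -4.618, -1),  r_3 = (2, -1, -1.618).
  v is orthogonal to every row, so take v ∝ r_1 × r_2 = ((2)·(-1) - (2)·(-4.618), (2)·(2) - (-2.618)·(-1), (-2.618)·(-4.618) - (2)·(2)) ≈ (7.2361, 1.382, 8.0902).
  Let u = (7.2361, 1.382, 8.0902).
  ||u|| = √((7.2361)² + (1.382)² + (8.0902)²) = √(119.7214) ≈ 10.9417,  v_1 = u/||u|| ≈ (0.6613, 0.1263, 0.7394) (||v_1|| = 1).

λ_1 = 9.618,  λ_2 = 7.382,  λ_3 = 3;  v_1 ≈ (0.6613, 0.1263, 0.7394)


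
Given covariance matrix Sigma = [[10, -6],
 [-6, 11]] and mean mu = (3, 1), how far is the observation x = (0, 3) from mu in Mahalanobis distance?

Step 1 — centre the observation: (x - mu) = (-3, 2).

Step 2 — invert Sigma. det(Sigma) = 10·11 - (-6)² = 74.
  Sigma^{-1} = (1/det) · [[d, -b], [-b, a]] = [[0.1486, 0.0811],
 [0.0811, 0.1351]].

Step 3 — form the quadratic (x - mu)^T · Sigma^{-1} · (x - mu):
  Sigma^{-1} · (x - mu) = (-0.2838, 0.027).
  (x - mu)^T · [Sigma^{-1} · (x - mu)] = (-3)·(-0.2838) + (2)·(0.027) = 0.9054.

Step 4 — take square root: d = √(0.9054) ≈ 0.9515.

d(x, mu) = √(0.9054) ≈ 0.9515


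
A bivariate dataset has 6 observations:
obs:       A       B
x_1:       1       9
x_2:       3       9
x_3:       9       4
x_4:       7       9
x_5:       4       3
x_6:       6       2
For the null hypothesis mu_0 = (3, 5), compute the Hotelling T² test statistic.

Step 1 — sample mean vector:
  mean(A) = (1 + 3 + 9 + 7 + 4 + 6) / 6 = 30/6 = 5
  mean(B) = (9 + 9 + 4 + 9 + 3 + 2) / 6 = 36/6 = 6
  x̄ = (5, 6),  deviation x̄ - mu_0 = (5, 6) - (3, 5) = (2, 1).

Step 2 — sample covariance matrix, S[i,j] = (1/(n-1)) · Σ_k (x_{k,i} - mean_i) · (x_{k,j} - mean_j), divisor n-1 = 5:
  S[A,A] = ((-4)·(-4) + (-2)·(-2) + (4)·(4) + (2)·(2) + (-1)·(-1) + (1)·(1)) / 5 = 42/5 = 8.4
  S[A,B] = ((-4)·(3) + (-2)·(3) + (4)·(-2) + (2)·(3) + (-1)·(-3) + (1)·(-4)) / 5 = -21/5 = -4.2
  S[B,B] = ((3)·(3) + (3)·(3) + (-2)·(-2) + (3)·(3) + (-3)·(-3) + (-4)·(-4)) / 5 = 56/5 = 11.2
  S = [[8.4, -4.2],
 [-4.2, 11.2]].

Step 3 — invert S. det(S) = 8.4·11.2 - (-4.2)² = 76.44.
  S^{-1} = (1/det) · [[d, -b], [-b, a]] = [[0.1465, 0.0549],
 [0.0549, 0.1099]].

Step 4 — quadratic form (x̄ - mu_0)^T · S^{-1} · (x̄ - mu_0):
  S^{-1} · (x̄ - mu_0) = (0.348, 0.2198),
  (x̄ - mu_0)^T · [...] = (2)·(0.348) + (1)·(0.2198) = 0.9158.

Step 5 — scale by n: T² = 6 · 0.9158 = 5.4945.

T² ≈ 5.4945


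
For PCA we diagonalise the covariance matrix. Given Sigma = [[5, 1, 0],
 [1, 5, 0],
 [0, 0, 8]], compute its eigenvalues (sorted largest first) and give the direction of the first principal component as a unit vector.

Step 1 — characteristic polynomial p(λ) = det(λI - Sigma) = λ³ - tr·λ² + c_1·λ - det, where tr = trace, c_1 = sum of the principal 2×2 minors, det = det(Sigma):
  tr = 5 + 5 + 8 = 18,
  c_1 = (5·5 - (1)²) + (5·8 - (0)²) + (5·8 - (0)²) = 24 + 40 + 40 = 104,
  det = 5·(5·8 - (0)²) - (1)·((1)·8 - (0)·(0)) + (0)·((1)·(0) - 5·(0)) = 5·(40) - (1)·(8) + (0)·(0) = 192.
  So p(λ) = λ³ - 18λ² + 104λ - 192.
Step 2 — look for an integer root (rational root theorem: any rational root is an integer divisor of 192). Testing λ = 4:
  p(4) = 64 - 288 + 416 - 192 = 0  ✓
  Dividing out (λ - 4): p(λ) = (λ - 4)(λ² - 14λ + 48).
Step 3 — remaining eigenvalues from the quadratic λ² - 14λ + 48 = 0:
  Δ = 14² - 4·48 = 196 - 192 = 4,  λ = (14 ± √4)/2 = (14 ± 2)/2 = 8 or 6.
  Sorted: λ_1 = 8,  λ_2 = 6,  λ_3 = 4  (check: sum = 18 = tr ✓).

Step 4 — unit eigenvector for λ_1 = 8: v spans the null space of (Sigma - λ_1 I), whose rows are
  r_1 = (-3, 1, 0),  r_2 = (1, -3, 0),  r_3 = (0, 0, 0).
  v is orthogonal to every row, so take v ∝ r_1 × r_2 = ((1)·(0) - (0)·(-3), (0)·(1) - (-3)·(0), (-3)·(-3) - (1)·(1)) = (0, 0, 8).
  Rescale (divide by 8): u = (0, 0, 1).
  ||u|| = √((0)² + (0)² + (1)²) = √(1) = 1,  v_1 = u/||u|| ≈ (0, 0, 1) (||v_1|| = 1).

λ_1 = 8,  λ_2 = 6,  λ_3 = 4;  v_1 ≈ (0, 0, 1)


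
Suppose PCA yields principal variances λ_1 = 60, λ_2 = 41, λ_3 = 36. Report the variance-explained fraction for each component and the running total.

Step 1 — total variance = trace(Sigma) = Σ λ_i = 60 + 41 + 36 = 137.

Step 2 — fraction explained by component i = λ_i / Σ λ:
  PC1: 60/137 = 0.438
  PC2: 41/137 = 0.2993
  PC3: 36/137 = 0.2628

Step 3 — cumulative fraction after k components = (λ_1 + ... + λ_k) / Σ λ:
  k = 1: 60/137 = 0.438
  k = 2: (60 + 41)/137 = 101/137 = 0.7372
  k = 3: (60 + 41 + 36)/137 = 137/137 = 1

Summary (fraction, with percent):

explained: PC1 0.438 (43.8%), PC2 0.2993 (29.93%), PC3 0.2628 (26.28%);  cumulative: 0.438, 0.7372, 1


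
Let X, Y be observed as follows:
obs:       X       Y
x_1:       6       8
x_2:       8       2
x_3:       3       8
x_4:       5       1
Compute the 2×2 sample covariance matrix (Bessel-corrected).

Step 1 — column means:
  mean(X) = (6 + 8 + 3 + 5) / 4 = 22/4 = 5.5
  mean(Y) = (8 + 2 + 8 + 1) / 4 = 19/4 = 4.75

Step 2 — sample covariance S[i,j] = (1/(n-1)) · Σ_k (x_{k,i} - mean_i) · (x_{k,j} - mean_j), with n-1 = 3.
  S[X,X] = ((0.5)·(0.5) + (2.5)·(2.5) + (-2.5)·(-2.5) + (-0.5)·(-0.5)) / 3 = 13/3 = 4.3333
  S[X,Y] = ((0.5)·(3.25) + (2.5)·(-2.75) + (-2.5)·(3.25) + (-0.5)·(-3.75)) / 3 = -11.5/3 = -3.8333
  S[Y,Y] = ((3.25)·(3.25) + (-2.75)·(-2.75) + (3.25)·(3.25) + (-3.75)·(-3.75)) / 3 = 42.75/3 = 14.25

S is symmetric (S[j,i] = S[i,j]). Assembling:

S = [[4.3333, -3.8333],
 [-3.8333, 14.25]]


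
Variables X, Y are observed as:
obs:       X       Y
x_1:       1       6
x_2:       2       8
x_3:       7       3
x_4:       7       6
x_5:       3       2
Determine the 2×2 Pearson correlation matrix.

Step 1 — column means:
  mean(X) = (1 + 2 + 7 + 7 + 3) / 5 = 20/5 = 4
  mean(Y) = (6 + 8 + 3 + 6 + 2) / 5 = 25/5 = 5

Step 2 — sample variances and covariances s[i,j] = (1/(n-1)) · Σ_k (x_{k,i} - mean_i) · (x_{k,j} - mean_j), with n-1 = 4:
  s[X,X] = ((-3)·(-3) + (-2)·(-2) + (3)·(3) + (3)·(3) + (-1)·(-1)) / 4 = 32/4 = 8
  s[X,Y] = ((-3)·(1) + (-2)·(3) + (3)·(-2) + (3)·(1) + (-1)·(-3)) / 4 = -9/4 = -2.25
  s[Y,Y] = ((1)·(1) + (3)·(3) + (-2)·(-2) + (1)·(1) + (-3)·(-3)) / 4 = 24/4 = 6
  Sample standard deviations s_i = √(s[i,i]):
  s(X) = √(8) = 2.8284
  s(Y) = √(6) = 2.4495

Step 3 — r_{ij} = s_{ij} / (s_i · s_j):
  r[X,X] = 1 (diagonal).
  r[X,Y] = -2.25 / (2.8284 · 2.4495) = -2.25 / 6.9282 = -0.3248
  r[Y,Y] = 1 (diagonal).

R is symmetric with unit diagonal. Assembling:

R = [[1, -0.3248],
 [-0.3248, 1]]


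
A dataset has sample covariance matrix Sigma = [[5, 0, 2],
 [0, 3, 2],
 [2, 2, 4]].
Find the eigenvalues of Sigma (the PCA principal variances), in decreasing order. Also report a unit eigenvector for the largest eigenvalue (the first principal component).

Step 1 — characteristic polynomial p(λ) = det(λI - Sigma) = λ³ - tr·λ² + c_1·λ - det, where tr = trace, c_1 = sum of the principal 2×2 minors, det = det(Sigma):
  tr = 5 + 3 + 4 = 12,
  c_1 = (5·3 - (0)²) + (5·4 - (2)²) + (3·4 - (2)²) = 15 + 16 + 8 = 39,
  det = 5·(3·4 - (2)²) - (0)·((0)·4 - (2)·(2)) + (2)·((0)·(2) - 3·(2)) = 5·(8) - (0)·(-4) + (2)·(-6) = 28.
  So p(λ) = λ³ - 12λ² + 39λ - 28.
Step 2 — look for an integer root (rational root theorem: any rational root is an integer divisor of 28). Testing λ = 1:
  p(1) = 1 - 12 + 39 - 28 = 0  ✓
  Dividing out (λ - 1): p(λ) = (λ - 1)(λ² - 11λ + 28).
Step 3 — remaining eigenvalues from the quadratic λ² - 11λ + 28 = 0:
  Δ = 11² - 4·28 = 121 - 112 = 9,  λ = (11 ± √9)/2 = (11 ± 3)/2 = 7 or 4.
  Sorted: λ_1 = 7,  λ_2 = 4,  λ_3 = 1  (check: sum = 12 = tr ✓).

Step 4 — unit eigenvector for λ_1 = 7: v spans the null space of (Sigma - λ_1 I), whose rows are
  r_1 = (-2, 0, 2),  r_2 = (0, -4, 2),  r_3 = (2, 2, -3).
  v is orthogonal to every row, so take v ∝ r_1 × r_2 = ((0)·(2) - (2)·(-4), (2)·(0) - (-2)·(2), (-2)·(-4) - (0)·(0)) = (8, 4, 8).
  Rescale (divide by 4): u = (2, 1, 2).
  ||u|| = √((2)² + (1)² + (2)²) = √(9) = 3,  v_1 = u/||u|| ≈ (0.6667, 0.3333, 0.6667) (||v_1|| = 1).

λ_1 = 7,  λ_2 = 4,  λ_3 = 1;  v_1 ≈ (0.6667, 0.3333, 0.6667)
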